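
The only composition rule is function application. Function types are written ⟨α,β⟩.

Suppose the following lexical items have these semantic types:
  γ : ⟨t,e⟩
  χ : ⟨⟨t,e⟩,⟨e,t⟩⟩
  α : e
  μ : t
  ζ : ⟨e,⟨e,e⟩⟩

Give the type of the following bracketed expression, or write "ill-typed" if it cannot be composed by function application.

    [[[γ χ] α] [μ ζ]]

ill-typed

[γ χ] — χ of type ⟨⟨t,e⟩,⟨e,t⟩⟩ combines with γ of type ⟨t,e⟩: type ⟨e,t⟩.
[[γ χ] α] — [γ χ] of type ⟨e,t⟩ combines with α of type e: type t.
[μ ζ]: t with ⟨e,⟨e,e⟩⟩ — neither is a function whose domain matches the other; composition fails here.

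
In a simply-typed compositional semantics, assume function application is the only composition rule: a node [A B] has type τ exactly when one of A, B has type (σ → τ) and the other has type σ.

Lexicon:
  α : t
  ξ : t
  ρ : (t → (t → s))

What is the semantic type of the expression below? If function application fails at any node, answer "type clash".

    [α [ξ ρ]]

s

[ξ ρ] — ρ of type (t → (t → s)) combines with ξ of type t: type (t → s).
[α [ξ ρ]] — [ξ ρ] of type (t → s) combines with α of type t: type s.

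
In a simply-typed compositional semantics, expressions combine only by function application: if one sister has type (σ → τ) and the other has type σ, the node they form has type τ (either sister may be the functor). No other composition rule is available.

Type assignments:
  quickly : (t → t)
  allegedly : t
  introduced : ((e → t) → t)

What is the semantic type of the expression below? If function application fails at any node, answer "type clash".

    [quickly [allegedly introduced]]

[allegedly introduced]: t and ((e → t) → t) cannot combine by function application — type clash.

type clash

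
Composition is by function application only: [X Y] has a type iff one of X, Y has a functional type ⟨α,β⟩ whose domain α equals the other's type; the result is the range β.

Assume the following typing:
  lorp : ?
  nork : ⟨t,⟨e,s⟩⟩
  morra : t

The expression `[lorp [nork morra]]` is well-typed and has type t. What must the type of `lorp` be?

[lorp [nork morra]] is required to be t. [nork morra] : ⟨e,s⟩ cannot yield t as functor, so lorp : ⟨⟨e,s⟩,t⟩.

⟨⟨e,s⟩,t⟩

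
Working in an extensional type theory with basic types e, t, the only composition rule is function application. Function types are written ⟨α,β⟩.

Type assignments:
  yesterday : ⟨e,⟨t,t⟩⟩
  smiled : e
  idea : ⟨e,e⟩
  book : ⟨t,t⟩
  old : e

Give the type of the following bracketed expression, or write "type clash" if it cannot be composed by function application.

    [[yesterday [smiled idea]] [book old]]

type clash

[smiled idea]: idea is ⟨e,e⟩, smiled is e; result e.
[yesterday [smiled idea]]: yesterday is ⟨e,⟨t,t⟩⟩, [smiled idea] is e; result ⟨t,t⟩.
[book old]: ⟨t,t⟩ with e — neither is a function whose domain matches the other; composition fails here.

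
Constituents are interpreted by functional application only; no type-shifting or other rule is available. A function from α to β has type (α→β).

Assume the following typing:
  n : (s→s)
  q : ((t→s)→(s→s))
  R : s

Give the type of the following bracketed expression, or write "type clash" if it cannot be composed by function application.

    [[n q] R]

At [n q]: neither (s→s) nor ((t→s)→(s→s)) can take the other as argument; the node is ill-typed.

type clash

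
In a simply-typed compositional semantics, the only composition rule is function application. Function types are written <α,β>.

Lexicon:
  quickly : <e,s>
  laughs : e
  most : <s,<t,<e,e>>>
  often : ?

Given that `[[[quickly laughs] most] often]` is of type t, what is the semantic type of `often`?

[[[quickly laughs] most] often] is required to be t. [[quickly laughs] most] : <t,<e,e>> cannot yield t as functor, so often : <<t,<e,e>>,t>.

<<t,<e,e>>,t>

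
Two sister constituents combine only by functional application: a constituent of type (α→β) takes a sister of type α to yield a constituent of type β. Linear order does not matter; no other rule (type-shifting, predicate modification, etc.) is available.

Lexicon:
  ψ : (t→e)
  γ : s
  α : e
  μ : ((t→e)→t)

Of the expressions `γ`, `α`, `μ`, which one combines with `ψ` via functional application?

γ : s — neither side's domain matches the other.
α : e — neither side's domain matches the other.
μ — combines: μ : ((t→e)→t) takes ψ : (t→e) as argument, giving t.

μ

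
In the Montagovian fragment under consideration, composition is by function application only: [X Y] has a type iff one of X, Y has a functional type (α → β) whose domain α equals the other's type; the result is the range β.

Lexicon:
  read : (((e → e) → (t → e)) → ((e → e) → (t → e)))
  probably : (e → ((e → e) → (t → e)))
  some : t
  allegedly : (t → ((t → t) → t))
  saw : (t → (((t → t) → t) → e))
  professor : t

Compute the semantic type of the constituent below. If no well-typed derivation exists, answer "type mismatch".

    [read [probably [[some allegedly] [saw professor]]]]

((e → e) → (t → e))

[some allegedly]: functor allegedly : (t → ((t → t) → t)), argument some : t; result ((t → t) → t).
[saw professor]: functor saw : (t → (((t → t) → t) → e)), argument professor : t; result (((t → t) → t) → e).
[[some allegedly] [saw professor]]: functor [saw professor] : (((t → t) → t) → e), argument [some allegedly] : ((t → t) → t); result e.
[probably [[some allegedly] [saw professor]]]: functor probably : (e → ((e → e) → (t → e))), argument [[some allegedly] [saw professor]] : e; result ((e → e) → (t → e)).
[read [probably [[some allegedly] [saw professor]]]]: functor read : (((e → e) → (t → e)) → ((e → e) → (t → e))), argument [probably [[some allegedly] [saw professor]]] : ((e → e) → (t → e)); result ((e → e) → (t → e)).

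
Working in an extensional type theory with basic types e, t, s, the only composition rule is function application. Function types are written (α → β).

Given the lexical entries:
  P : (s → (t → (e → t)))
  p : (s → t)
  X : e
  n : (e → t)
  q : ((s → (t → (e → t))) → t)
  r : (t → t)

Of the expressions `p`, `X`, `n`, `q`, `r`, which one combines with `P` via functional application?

q

p : (s → t) — neither side's domain matches the other.
X : e — neither side's domain matches the other.
n : (e → t) — neither side's domain matches the other.
q — combines: q : ((s → (t → (e → t))) → t) takes P : (s → (t → (e → t))) as argument, giving t.
r : (t → t) — neither side's domain matches the other.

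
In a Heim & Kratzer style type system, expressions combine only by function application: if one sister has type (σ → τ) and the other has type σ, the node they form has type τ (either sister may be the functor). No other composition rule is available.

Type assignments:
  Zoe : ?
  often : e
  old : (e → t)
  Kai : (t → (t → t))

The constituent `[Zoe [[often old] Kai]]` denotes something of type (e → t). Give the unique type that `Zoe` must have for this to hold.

[Zoe [[often old] Kai]] must have type (e → t). The sister [[often old] Kai] has type (t → t); that is not a function onto (e → t), so Zoe must be the functor, of type ((t → t) → (e → t)).

((t → t) → (e → t))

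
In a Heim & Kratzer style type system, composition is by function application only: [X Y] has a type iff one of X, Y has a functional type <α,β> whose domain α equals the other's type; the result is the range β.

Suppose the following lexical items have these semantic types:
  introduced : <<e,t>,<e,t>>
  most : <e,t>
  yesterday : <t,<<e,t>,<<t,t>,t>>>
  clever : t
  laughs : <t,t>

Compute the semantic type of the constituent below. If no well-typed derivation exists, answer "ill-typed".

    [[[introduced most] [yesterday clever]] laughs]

At [introduced most], introduced : <<e,t>,<e,t>> takes most : <e,t>, giving <e,t>.
At [yesterday clever], yesterday : <t,<<e,t>,<<t,t>,t>>> takes clever : t, giving <<e,t>,<<t,t>,t>>.
At [[introduced most] [yesterday clever]], [yesterday clever] : <<e,t>,<<t,t>,t>> takes [introduced most] : <e,t>, giving <<t,t>,t>.
At [[[introduced most] [yesterday clever]] laughs], [[introduced most] [yesterday clever]] : <<t,t>,t> takes laughs : <t,t>, giving t.

t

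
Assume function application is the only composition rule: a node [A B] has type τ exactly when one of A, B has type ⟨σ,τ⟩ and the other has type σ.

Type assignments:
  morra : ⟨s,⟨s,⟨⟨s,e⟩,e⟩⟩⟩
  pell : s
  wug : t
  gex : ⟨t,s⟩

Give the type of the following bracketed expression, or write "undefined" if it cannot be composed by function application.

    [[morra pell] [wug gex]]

⟨⟨s,e⟩,e⟩

[morra pell]: functor morra : ⟨s,⟨s,⟨⟨s,e⟩,e⟩⟩⟩, argument pell : s; result ⟨s,⟨⟨s,e⟩,e⟩⟩.
[wug gex]: functor gex : ⟨t,s⟩, argument wug : t; result s.
[[morra pell] [wug gex]]: functor [morra pell] : ⟨s,⟨⟨s,e⟩,e⟩⟩, argument [wug gex] : s; result ⟨⟨s,e⟩,e⟩.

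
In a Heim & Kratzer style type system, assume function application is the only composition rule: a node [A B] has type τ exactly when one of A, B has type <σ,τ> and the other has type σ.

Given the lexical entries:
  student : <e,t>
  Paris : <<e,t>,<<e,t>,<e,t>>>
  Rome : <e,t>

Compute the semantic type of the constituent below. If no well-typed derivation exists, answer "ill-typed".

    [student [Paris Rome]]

[Paris Rome] — Paris of type <<e,t>,<<e,t>,<e,t>>> combines with Rome of type <e,t>: type <<e,t>,<e,t>>.
[student [Paris Rome]] — [Paris Rome] of type <<e,t>,<e,t>> combines with student of type <e,t>: type <e,t>.

<e,t>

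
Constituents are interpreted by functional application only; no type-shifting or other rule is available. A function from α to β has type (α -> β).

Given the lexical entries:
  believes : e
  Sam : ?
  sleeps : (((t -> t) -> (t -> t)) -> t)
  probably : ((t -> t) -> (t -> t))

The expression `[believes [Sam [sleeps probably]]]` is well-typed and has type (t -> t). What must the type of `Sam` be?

(t -> (e -> (t -> t)))

For [believes [Sam [sleeps probably]]] to have type (t -> t) with believes of type e, [Sam [sleeps probably]] must be the function: [Sam [sleeps probably]] : (e -> (t -> t)).
For [Sam [sleeps probably]] to have type (e -> (t -> t)) with [sleeps probably] of type t, Sam must be the function: Sam : (t -> (e -> (t -> t))).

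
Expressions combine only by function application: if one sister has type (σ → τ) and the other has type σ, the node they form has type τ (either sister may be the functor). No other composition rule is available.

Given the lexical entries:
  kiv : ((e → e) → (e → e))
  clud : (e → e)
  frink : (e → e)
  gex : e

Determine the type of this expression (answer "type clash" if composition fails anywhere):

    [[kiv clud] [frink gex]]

e

At [kiv clud], kiv : ((e → e) → (e → e)) takes clud : (e → e), giving (e → e).
At [frink gex], frink : (e → e) takes gex : e, giving e.
At [[kiv clud] [frink gex]], [kiv clud] : (e → e) takes [frink gex] : e, giving e.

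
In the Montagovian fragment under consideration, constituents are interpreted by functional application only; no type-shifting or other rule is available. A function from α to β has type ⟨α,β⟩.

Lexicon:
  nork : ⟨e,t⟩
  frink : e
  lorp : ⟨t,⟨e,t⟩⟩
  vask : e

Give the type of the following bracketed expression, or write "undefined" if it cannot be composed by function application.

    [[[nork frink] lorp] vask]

[nork frink]: nork is ⟨e,t⟩, frink is e; result t.
[[nork frink] lorp]: lorp is ⟨t,⟨e,t⟩⟩, [nork frink] is t; result ⟨e,t⟩.
[[[nork frink] lorp] vask]: [[nork frink] lorp] is ⟨e,t⟩, vask is e; result t.

t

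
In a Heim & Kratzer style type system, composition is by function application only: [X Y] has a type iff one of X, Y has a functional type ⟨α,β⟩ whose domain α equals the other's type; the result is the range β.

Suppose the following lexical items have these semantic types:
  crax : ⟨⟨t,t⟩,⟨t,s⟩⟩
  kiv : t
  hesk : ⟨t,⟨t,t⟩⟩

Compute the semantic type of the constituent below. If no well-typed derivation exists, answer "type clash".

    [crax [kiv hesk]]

[kiv hesk] — hesk of type ⟨t,⟨t,t⟩⟩ combines with kiv of type t: type ⟨t,t⟩.
[crax [kiv hesk]] — crax of type ⟨⟨t,t⟩,⟨t,s⟩⟩ combines with [kiv hesk] of type ⟨t,t⟩: type ⟨t,s⟩.

⟨t,s⟩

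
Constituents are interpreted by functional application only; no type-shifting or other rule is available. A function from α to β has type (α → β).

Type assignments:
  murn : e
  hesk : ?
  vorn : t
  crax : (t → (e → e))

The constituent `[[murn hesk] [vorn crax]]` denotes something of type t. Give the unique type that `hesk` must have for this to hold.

(e → ((e → e) → t))

[[murn hesk] [vorn crax]] must have type t. The sister [vorn crax] has type (e → e); that is not a function onto t, so [murn hesk] must be the functor, of type ((e → e) → t).
[murn hesk] must have type ((e → e) → t). The sister murn has type e; that is not a function onto ((e → e) → t), so hesk must be the functor, of type (e → ((e → e) → t)).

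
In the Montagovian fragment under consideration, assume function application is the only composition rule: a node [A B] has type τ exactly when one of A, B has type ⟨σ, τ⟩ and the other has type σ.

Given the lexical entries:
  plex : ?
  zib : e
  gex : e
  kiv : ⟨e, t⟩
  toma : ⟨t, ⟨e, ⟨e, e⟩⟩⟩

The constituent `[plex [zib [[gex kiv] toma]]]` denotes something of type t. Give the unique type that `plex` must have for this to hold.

⟨⟨e, e⟩, t⟩

At [plex [zib [[gex kiv] toma]]] (required: t): [zib [[gex kiv] toma]] is ⟨e, e⟩, which is not a function with range t; hence plex is the functor — type ⟨⟨e, e⟩, t⟩.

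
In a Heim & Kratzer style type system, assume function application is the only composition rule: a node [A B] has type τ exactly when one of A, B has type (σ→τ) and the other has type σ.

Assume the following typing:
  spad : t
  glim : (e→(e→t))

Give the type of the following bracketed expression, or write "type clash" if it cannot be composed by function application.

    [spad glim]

At [spad glim]: neither t nor (e→(e→t)) can take the other as argument; the node is ill-typed.

type clash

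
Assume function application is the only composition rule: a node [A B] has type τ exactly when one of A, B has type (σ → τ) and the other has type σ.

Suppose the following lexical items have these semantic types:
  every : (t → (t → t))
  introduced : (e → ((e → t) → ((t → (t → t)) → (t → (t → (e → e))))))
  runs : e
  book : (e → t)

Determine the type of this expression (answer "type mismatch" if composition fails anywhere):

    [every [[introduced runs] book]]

(t → (t → (e → e)))

[introduced runs] — introduced of type (e → ((e → t) → ((t → (t → t)) → (t → (t → (e → e)))))) combines with runs of type e: type ((e → t) → ((t → (t → t)) → (t → (t → (e → e))))).
[[introduced runs] book] — [introduced runs] of type ((e → t) → ((t → (t → t)) → (t → (t → (e → e))))) combines with book of type (e → t): type ((t → (t → t)) → (t → (t → (e → e)))).
[every [[introduced runs] book]] — [[introduced runs] book] of type ((t → (t → t)) → (t → (t → (e → e)))) combines with every of type (t → (t → t)): type (t → (t → (e → e))).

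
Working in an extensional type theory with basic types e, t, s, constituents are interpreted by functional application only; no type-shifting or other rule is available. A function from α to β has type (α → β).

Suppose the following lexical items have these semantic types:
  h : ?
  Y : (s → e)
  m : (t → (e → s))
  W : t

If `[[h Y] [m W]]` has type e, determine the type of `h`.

((s → e) → ((e → s) → e))

At [[h Y] [m W]] (required: e): [m W] is (e → s), which is not a function with range e; hence [h Y] is the functor — type ((e → s) → e).
At [h Y] (required: ((e → s) → e)): Y is (s → e), which is not a function with range ((e → s) → e); hence h is the functor — type ((s → e) → ((e → s) → e)).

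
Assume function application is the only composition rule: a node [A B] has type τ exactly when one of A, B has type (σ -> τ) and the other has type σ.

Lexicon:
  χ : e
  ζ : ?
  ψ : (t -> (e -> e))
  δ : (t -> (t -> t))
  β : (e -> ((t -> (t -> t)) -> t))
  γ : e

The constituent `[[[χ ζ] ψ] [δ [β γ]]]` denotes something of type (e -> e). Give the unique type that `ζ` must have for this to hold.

At [[[χ ζ] ψ] [δ [β γ]]] (required: (e -> e)): [δ [β γ]] is t, which is not a function with range (e -> e); hence [[χ ζ] ψ] is the functor — type (t -> (e -> e)).
At [[χ ζ] ψ] (required: (t -> (e -> e))): ψ is (t -> (e -> e)), which is not a function with range (t -> (e -> e)); hence [χ ζ] is the functor — type ((t -> (e -> e)) -> (t -> (e -> e))).
At [χ ζ] (required: ((t -> (e -> e)) -> (t -> (e -> e)))): χ is e, which is not a function with range ((t -> (e -> e)) -> (t -> (e -> e))); hence ζ is the functor — type (e -> ((t -> (e -> e)) -> (t -> (e -> e)))).

(e -> ((t -> (e -> e)) -> (t -> (e -> e))))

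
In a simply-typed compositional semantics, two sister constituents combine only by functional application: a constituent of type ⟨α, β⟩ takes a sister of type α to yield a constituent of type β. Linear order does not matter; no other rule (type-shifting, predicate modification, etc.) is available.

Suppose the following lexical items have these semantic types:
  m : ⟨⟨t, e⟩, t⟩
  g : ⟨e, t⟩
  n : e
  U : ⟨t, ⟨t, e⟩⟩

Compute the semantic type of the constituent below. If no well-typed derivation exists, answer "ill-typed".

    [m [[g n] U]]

t

[g n]: functor g : ⟨e, t⟩, argument n : e; result t.
[[g n] U]: functor U : ⟨t, ⟨t, e⟩⟩, argument [g n] : t; result ⟨t, e⟩.
[m [[g n] U]]: functor m : ⟨⟨t, e⟩, t⟩, argument [[g n] U] : ⟨t, e⟩; result t.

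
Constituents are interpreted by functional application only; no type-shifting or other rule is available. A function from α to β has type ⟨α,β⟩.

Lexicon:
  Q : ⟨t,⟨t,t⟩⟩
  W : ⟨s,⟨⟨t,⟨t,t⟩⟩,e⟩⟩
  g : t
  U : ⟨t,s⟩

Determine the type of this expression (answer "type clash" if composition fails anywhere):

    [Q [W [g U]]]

[g U]: functor U : ⟨t,s⟩, argument g : t; result s.
[W [g U]]: functor W : ⟨s,⟨⟨t,⟨t,t⟩⟩,e⟩⟩, argument [g U] : s; result ⟨⟨t,⟨t,t⟩⟩,e⟩.
[Q [W [g U]]]: functor [W [g U]] : ⟨⟨t,⟨t,t⟩⟩,e⟩, argument Q : ⟨t,⟨t,t⟩⟩; result e.

e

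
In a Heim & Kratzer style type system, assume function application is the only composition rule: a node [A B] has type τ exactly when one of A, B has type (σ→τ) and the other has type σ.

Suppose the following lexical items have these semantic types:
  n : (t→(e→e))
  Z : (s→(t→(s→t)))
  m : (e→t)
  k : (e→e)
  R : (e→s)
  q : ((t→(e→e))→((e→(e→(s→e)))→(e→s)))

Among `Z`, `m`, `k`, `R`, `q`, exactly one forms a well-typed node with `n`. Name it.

q

Z : (s→(t→(s→t))) — no; n wants t, and Z wants s.
m : (e→t) — no; n wants t, and m wants e.
k : (e→e) — no; n wants t, and k wants e.
R : (e→s) — no; n wants t, and R wants e.
q — combines: q : ((t→(e→e))→((e→(e→(s→e)))→(e→s))) takes n : (t→(e→e)) as argument, giving ((e→(e→(s→e)))→(e→s)).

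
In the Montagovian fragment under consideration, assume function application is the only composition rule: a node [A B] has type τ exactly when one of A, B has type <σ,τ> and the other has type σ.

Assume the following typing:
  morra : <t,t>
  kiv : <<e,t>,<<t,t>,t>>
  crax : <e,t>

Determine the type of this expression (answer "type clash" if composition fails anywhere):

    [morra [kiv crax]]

[kiv crax] — kiv of type <<e,t>,<<t,t>,t>> combines with crax of type <e,t>: type <<t,t>,t>.
[morra [kiv crax]] — [kiv crax] of type <<t,t>,t> combines with morra of type <t,t>: type t.

t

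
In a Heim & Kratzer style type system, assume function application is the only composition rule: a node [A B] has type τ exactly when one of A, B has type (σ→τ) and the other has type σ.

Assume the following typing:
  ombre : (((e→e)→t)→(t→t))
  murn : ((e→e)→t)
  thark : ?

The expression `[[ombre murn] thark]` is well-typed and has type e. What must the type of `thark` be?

((t→t)→e)

[[ombre murn] thark] must have type e. The sister [ombre murn] has type (t→t); that is not a function onto e, so thark must be the functor, of type ((t→t)→e).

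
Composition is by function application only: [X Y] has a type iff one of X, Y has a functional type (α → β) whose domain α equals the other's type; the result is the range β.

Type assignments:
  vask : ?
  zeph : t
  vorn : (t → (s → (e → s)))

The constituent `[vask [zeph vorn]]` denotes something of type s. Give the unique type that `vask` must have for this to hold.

((s → (e → s)) → s)

[vask [zeph vorn]] is required to be s. [zeph vorn] : (s → (e → s)) cannot yield s as functor, so vask : ((s → (e → s)) → s).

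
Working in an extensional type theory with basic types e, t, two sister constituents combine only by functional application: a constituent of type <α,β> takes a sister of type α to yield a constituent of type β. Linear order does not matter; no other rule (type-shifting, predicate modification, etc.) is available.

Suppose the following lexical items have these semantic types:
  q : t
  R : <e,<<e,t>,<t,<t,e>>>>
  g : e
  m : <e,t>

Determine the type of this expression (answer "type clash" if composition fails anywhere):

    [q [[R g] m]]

[R g]: <e,<<e,t>,<t,<t,e>>>> applied to e yields <<e,t>,<t,<t,e>>>.
[[R g] m]: <<e,t>,<t,<t,e>>> applied to <e,t> yields <t,<t,e>>.
[q [[R g] m]]: <t,<t,e>> applied to t yields <t,e>.

<t,e>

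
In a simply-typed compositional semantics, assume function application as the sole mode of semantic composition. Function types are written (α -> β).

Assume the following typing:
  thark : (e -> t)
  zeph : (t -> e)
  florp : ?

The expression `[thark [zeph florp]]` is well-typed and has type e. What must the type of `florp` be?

At [thark [zeph florp]] (required: e): thark is (e -> t), which is not a function with range e; hence [zeph florp] is the functor — type ((e -> t) -> e).
At [zeph florp] (required: ((e -> t) -> e)): zeph is (t -> e), which is not a function with range ((e -> t) -> e); hence florp is the functor — type ((t -> e) -> ((e -> t) -> e)).

((t -> e) -> ((e -> t) -> e))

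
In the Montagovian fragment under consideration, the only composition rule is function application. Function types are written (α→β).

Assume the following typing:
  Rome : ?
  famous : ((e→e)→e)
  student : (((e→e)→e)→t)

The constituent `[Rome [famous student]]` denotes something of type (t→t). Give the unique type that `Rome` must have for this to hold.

[Rome [famous student]] must have type (t→t). The sister [famous student] has type t; that is not a function onto (t→t), so Rome must be the functor, of type (t→(t→t)).

(t→(t→t))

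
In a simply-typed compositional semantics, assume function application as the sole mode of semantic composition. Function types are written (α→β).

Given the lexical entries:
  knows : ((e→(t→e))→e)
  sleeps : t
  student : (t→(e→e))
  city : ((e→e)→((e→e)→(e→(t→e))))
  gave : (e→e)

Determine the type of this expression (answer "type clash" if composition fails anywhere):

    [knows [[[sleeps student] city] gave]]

[sleeps student]: (t→(e→e)) applied to t yields (e→e).
[[sleeps student] city]: ((e→e)→((e→e)→(e→(t→e)))) applied to (e→e) yields ((e→e)→(e→(t→e))).
[[[sleeps student] city] gave]: ((e→e)→(e→(t→e))) applied to (e→e) yields (e→(t→e)).
[knows [[[sleeps student] city] gave]]: ((e→(t→e))→e) applied to (e→(t→e)) yields e.

e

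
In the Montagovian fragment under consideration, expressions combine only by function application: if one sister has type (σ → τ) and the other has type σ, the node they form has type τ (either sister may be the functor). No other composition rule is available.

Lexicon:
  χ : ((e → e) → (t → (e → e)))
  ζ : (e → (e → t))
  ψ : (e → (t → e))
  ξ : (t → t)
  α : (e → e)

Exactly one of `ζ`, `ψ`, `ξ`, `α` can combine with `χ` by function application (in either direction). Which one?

ζ : (e → (e → t)) — no; χ wants (e → e), and ζ wants e.
ψ : (e → (t → e)) — no; χ wants (e → e), and ψ wants e.
ξ : (t → t) — no; χ wants (e → e), and ξ wants t.
α — combines: χ : ((e → e) → (t → (e → e))) takes α : (e → e) as argument, giving (t → (e → e)).

α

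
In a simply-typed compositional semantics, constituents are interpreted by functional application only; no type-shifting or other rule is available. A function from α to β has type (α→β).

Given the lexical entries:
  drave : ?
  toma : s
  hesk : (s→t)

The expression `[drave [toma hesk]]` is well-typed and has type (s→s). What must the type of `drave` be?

(t→(s→s))

At [drave [toma hesk]] (required: (s→s)): [toma hesk] is t, which is not a function with range (s→s); hence drave is the functor — type (t→(s→s)).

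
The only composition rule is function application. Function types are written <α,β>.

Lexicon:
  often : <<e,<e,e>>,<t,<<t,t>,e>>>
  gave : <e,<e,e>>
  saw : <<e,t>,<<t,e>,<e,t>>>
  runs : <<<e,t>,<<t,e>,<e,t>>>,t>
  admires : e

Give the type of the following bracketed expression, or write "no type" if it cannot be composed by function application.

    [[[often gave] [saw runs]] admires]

no type

[often gave]: <<e,<e,e>>,<t,<<t,t>,e>>> applied to <e,<e,e>> yields <t,<<t,t>,e>>.
[saw runs]: <<<e,t>,<<t,e>,<e,t>>>,t> applied to <<e,t>,<<t,e>,<e,t>>> yields t.
[[often gave] [saw runs]]: <t,<<t,t>,e>> applied to t yields <<t,t>,e>.
At [[[often gave] [saw runs]] admires]: neither <<t,t>,e> nor e can take the other as argument; the node is ill-typed.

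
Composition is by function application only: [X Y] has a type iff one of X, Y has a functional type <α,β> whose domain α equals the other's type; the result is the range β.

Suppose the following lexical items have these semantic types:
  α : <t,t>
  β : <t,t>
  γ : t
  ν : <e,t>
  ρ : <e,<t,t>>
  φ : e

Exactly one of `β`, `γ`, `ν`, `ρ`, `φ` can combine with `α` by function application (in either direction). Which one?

γ

β : <t,t> — neither side's domain matches the other.
γ — combines: α : <t,t> takes γ : t as argument, giving t.
ν : <e,t> — neither side's domain matches the other.
ρ : <e,<t,t>> — neither side's domain matches the other.
φ : e — neither side's domain matches the other.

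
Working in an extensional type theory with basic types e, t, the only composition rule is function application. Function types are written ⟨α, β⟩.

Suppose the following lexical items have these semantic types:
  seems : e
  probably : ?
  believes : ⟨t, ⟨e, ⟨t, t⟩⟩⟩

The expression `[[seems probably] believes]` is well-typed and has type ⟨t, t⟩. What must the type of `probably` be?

⟨e, ⟨⟨t, ⟨e, ⟨t, t⟩⟩⟩, ⟨t, t⟩⟩⟩

At [[seems probably] believes] (required: ⟨t, t⟩): believes is ⟨t, ⟨e, ⟨t, t⟩⟩⟩, which is not a function with range ⟨t, t⟩; hence [seems probably] is the functor — type ⟨⟨t, ⟨e, ⟨t, t⟩⟩⟩, ⟨t, t⟩⟩.
At [seems probably] (required: ⟨⟨t, ⟨e, ⟨t, t⟩⟩⟩, ⟨t, t⟩⟩): seems is e, which is not a function with range ⟨⟨t, ⟨e, ⟨t, t⟩⟩⟩, ⟨t, t⟩⟩; hence probably is the functor — type ⟨e, ⟨⟨t, ⟨e, ⟨t, t⟩⟩⟩, ⟨t, t⟩⟩⟩.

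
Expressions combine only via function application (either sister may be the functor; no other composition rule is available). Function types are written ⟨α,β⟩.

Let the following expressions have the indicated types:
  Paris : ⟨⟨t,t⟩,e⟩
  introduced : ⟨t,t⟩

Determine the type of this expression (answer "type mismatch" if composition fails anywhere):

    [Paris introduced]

[Paris introduced] — Paris of type ⟨⟨t,t⟩,e⟩ combines with introduced of type ⟨t,t⟩: type e.

e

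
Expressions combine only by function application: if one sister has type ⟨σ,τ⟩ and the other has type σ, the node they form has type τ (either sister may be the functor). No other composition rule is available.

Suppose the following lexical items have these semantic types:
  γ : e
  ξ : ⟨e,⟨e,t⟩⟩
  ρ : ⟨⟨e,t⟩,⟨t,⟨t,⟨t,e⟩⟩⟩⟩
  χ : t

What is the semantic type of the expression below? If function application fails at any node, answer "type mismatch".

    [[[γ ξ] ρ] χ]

[γ ξ]: functor ξ : ⟨e,⟨e,t⟩⟩, argument γ : e; result ⟨e,t⟩.
[[γ ξ] ρ]: functor ρ : ⟨⟨e,t⟩,⟨t,⟨t,⟨t,e⟩⟩⟩⟩, argument [γ ξ] : ⟨e,t⟩; result ⟨t,⟨t,⟨t,e⟩⟩⟩.
[[[γ ξ] ρ] χ]: functor [[γ ξ] ρ] : ⟨t,⟨t,⟨t,e⟩⟩⟩, argument χ : t; result ⟨t,⟨t,e⟩⟩.

⟨t,⟨t,e⟩⟩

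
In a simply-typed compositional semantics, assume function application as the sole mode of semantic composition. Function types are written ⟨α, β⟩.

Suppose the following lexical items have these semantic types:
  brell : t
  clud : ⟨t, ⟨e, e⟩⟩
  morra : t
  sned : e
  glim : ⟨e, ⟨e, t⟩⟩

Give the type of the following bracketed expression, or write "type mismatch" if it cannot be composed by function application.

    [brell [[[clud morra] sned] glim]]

type mismatch

[clud morra]: clud is ⟨t, ⟨e, e⟩⟩, morra is t; result ⟨e, e⟩.
[[clud morra] sned]: [clud morra] is ⟨e, e⟩, sned is e; result e.
[[[clud morra] sned] glim]: glim is ⟨e, ⟨e, t⟩⟩, [[clud morra] sned] is e; result ⟨e, t⟩.
At [brell [[[clud morra] sned] glim]]: neither t nor ⟨e, t⟩ can take the other as argument; the node is ill-typed.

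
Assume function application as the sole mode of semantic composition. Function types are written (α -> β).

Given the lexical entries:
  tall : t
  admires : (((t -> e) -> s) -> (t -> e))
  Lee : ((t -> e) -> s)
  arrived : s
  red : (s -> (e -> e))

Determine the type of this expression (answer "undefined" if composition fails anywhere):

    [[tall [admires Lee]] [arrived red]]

[admires Lee]: functor admires : (((t -> e) -> s) -> (t -> e)), argument Lee : ((t -> e) -> s); result (t -> e).
[tall [admires Lee]]: functor [admires Lee] : (t -> e), argument tall : t; result e.
[arrived red]: functor red : (s -> (e -> e)), argument arrived : s; result (e -> e).
[[tall [admires Lee]] [arrived red]]: functor [arrived red] : (e -> e), argument [tall [admires Lee]] : e; result e.

e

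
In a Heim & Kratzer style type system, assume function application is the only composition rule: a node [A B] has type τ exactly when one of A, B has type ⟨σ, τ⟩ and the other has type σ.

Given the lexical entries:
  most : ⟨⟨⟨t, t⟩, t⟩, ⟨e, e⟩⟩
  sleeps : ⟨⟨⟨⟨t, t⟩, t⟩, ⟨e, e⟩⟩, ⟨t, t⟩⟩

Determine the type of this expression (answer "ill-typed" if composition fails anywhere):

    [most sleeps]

⟨t, t⟩

[most sleeps]: functor sleeps : ⟨⟨⟨⟨t, t⟩, t⟩, ⟨e, e⟩⟩, ⟨t, t⟩⟩, argument most : ⟨⟨⟨t, t⟩, t⟩, ⟨e, e⟩⟩; result ⟨t, t⟩.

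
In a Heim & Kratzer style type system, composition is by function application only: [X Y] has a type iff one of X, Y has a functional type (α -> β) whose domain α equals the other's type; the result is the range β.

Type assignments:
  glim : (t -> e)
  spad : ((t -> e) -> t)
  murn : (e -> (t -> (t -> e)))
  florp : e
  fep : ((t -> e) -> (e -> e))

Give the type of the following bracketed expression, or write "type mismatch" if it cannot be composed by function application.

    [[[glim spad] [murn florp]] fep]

[glim spad]: ((t -> e) -> t) applied to (t -> e) yields t.
[murn florp]: (e -> (t -> (t -> e))) applied to e yields (t -> (t -> e)).
[[glim spad] [murn florp]]: (t -> (t -> e)) applied to t yields (t -> e).
[[[glim spad] [murn florp]] fep]: ((t -> e) -> (e -> e)) applied to (t -> e) yields (e -> e).

(e -> e)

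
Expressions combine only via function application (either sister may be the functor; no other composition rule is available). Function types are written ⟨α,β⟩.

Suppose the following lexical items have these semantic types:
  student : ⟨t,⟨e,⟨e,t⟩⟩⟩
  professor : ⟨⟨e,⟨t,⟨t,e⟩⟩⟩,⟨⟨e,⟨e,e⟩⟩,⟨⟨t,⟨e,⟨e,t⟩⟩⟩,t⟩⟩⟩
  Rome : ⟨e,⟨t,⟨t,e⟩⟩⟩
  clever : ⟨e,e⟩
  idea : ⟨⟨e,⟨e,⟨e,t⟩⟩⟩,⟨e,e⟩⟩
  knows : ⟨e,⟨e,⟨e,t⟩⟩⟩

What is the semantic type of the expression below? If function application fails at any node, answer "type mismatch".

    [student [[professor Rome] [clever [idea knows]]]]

type mismatch

At [professor Rome], professor : ⟨⟨e,⟨t,⟨t,e⟩⟩⟩,⟨⟨e,⟨e,e⟩⟩,⟨⟨t,⟨e,⟨e,t⟩⟩⟩,t⟩⟩⟩ takes Rome : ⟨e,⟨t,⟨t,e⟩⟩⟩, giving ⟨⟨e,⟨e,e⟩⟩,⟨⟨t,⟨e,⟨e,t⟩⟩⟩,t⟩⟩.
At [idea knows], idea : ⟨⟨e,⟨e,⟨e,t⟩⟩⟩,⟨e,e⟩⟩ takes knows : ⟨e,⟨e,⟨e,t⟩⟩⟩, giving ⟨e,e⟩.
[clever [idea knows]]: ⟨e,e⟩ and ⟨e,e⟩ cannot combine by function application — type clash.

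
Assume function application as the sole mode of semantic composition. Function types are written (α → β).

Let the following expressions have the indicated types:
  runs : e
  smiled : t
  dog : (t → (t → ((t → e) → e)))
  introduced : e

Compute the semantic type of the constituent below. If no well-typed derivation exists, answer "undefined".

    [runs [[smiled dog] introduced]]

undefined

[smiled dog]: dog is (t → (t → ((t → e) → e))), smiled is t; result (t → ((t → e) → e)).
At [[smiled dog] introduced]: neither (t → ((t → e) → e)) nor e can take the other as argument; the node is ill-typed.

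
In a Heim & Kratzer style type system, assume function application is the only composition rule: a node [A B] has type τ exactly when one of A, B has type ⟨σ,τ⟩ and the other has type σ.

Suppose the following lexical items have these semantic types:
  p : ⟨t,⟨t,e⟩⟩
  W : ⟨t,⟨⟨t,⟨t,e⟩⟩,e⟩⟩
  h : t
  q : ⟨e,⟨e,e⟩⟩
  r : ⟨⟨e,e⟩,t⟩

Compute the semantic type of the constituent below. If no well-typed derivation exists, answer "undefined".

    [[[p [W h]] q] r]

t

[W h]: ⟨t,⟨⟨t,⟨t,e⟩⟩,e⟩⟩ applied to t yields ⟨⟨t,⟨t,e⟩⟩,e⟩.
[p [W h]]: ⟨⟨t,⟨t,e⟩⟩,e⟩ applied to ⟨t,⟨t,e⟩⟩ yields e.
[[p [W h]] q]: ⟨e,⟨e,e⟩⟩ applied to e yields ⟨e,e⟩.
[[[p [W h]] q] r]: ⟨⟨e,e⟩,t⟩ applied to ⟨e,e⟩ yields t.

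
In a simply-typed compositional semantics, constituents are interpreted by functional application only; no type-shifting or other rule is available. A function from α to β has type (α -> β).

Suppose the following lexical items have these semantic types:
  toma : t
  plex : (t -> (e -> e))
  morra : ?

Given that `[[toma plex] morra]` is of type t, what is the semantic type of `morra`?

((e -> e) -> t)

[[toma plex] morra] must have type t. The sister [toma plex] has type (e -> e); that is not a function onto t, so morra must be the functor, of type ((e -> e) -> t).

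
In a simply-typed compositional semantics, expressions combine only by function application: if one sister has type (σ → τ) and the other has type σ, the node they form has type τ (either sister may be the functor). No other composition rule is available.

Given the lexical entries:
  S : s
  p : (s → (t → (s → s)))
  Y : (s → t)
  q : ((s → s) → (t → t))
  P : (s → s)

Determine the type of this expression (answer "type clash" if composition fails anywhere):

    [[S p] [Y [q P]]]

[S p] — p of type (s → (t → (s → s))) combines with S of type s: type (t → (s → s)).
[q P] — q of type ((s → s) → (t → t)) combines with P of type (s → s): type (t → t).
At [Y [q P]]: neither (s → t) nor (t → t) can take the other as argument; the node is ill-typed.

type clash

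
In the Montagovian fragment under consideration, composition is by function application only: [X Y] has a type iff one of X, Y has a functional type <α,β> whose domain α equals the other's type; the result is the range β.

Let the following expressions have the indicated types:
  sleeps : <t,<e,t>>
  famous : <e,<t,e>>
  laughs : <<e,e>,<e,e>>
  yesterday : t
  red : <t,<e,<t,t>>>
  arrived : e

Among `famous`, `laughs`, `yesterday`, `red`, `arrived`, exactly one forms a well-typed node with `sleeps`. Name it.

yesterday

famous : <e,<t,e>> — does not combine with sleeps.
laughs : <<e,e>,<e,e>> — does not combine with sleeps.
yesterday — combines: sleeps : <t,<e,t>> takes yesterday : t as argument, giving <e,t>.
red : <t,<e,<t,t>>> — does not combine with sleeps.
arrived : e — does not combine with sleeps.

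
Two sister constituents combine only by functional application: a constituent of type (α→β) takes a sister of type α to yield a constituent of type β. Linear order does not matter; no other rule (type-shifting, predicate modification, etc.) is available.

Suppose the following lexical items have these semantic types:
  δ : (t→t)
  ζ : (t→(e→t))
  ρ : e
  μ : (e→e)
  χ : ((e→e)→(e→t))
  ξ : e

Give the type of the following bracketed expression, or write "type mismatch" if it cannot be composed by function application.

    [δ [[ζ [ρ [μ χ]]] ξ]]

t

[μ χ] — χ of type ((e→e)→(e→t)) combines with μ of type (e→e): type (e→t).
[ρ [μ χ]] — [μ χ] of type (e→t) combines with ρ of type e: type t.
[ζ [ρ [μ χ]]] — ζ of type (t→(e→t)) combines with [ρ [μ χ]] of type t: type (e→t).
[[ζ [ρ [μ χ]]] ξ] — [ζ [ρ [μ χ]]] of type (e→t) combines with ξ of type e: type t.
[δ [[ζ [ρ [μ χ]]] ξ]] — δ of type (t→t) combines with [[ζ [ρ [μ χ]]] ξ] of type t: type t.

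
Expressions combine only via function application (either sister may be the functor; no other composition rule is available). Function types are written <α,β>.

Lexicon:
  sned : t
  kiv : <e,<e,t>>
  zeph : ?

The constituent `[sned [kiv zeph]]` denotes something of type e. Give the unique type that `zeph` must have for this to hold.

<<e,<e,t>>,<t,e>>

At [sned [kiv zeph]] (required: e): sned is t, which is not a function with range e; hence [kiv zeph] is the functor — type <t,e>.
At [kiv zeph] (required: <t,e>): kiv is <e,<e,t>>, which is not a function with range <t,e>; hence zeph is the functor — type <<e,<e,t>>,<t,e>>.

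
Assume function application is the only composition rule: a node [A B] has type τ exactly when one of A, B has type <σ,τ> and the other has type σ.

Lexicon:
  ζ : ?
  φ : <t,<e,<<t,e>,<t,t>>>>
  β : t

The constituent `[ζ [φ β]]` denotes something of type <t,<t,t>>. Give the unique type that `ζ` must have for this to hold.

For [ζ [φ β]] to have type <t,<t,t>> with [φ β] of type <e,<<t,e>,<t,t>>>, ζ must be the function: ζ : <<e,<<t,e>,<t,t>>>,<t,<t,t>>>.

<<e,<<t,e>,<t,t>>>,<t,<t,t>>>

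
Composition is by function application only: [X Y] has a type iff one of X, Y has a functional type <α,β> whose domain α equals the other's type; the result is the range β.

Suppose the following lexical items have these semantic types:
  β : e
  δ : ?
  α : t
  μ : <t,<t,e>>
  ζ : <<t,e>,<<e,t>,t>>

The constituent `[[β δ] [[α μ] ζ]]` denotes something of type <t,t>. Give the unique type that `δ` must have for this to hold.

<e,<<<e,t>,t>,<t,t>>>

[[β δ] [[α μ] ζ]] must have type <t,t>. The sister [[α μ] ζ] has type <<e,t>,t>; that is not a function onto <t,t>, so [β δ] must be the functor, of type <<<e,t>,t>,<t,t>>.
[β δ] must have type <<<e,t>,t>,<t,t>>. The sister β has type e; that is not a function onto <<<e,t>,t>,<t,t>>, so δ must be the functor, of type <e,<<<e,t>,t>,<t,t>>>.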